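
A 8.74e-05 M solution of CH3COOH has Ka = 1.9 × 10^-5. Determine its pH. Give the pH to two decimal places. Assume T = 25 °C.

pH = 4.49

CH3COOH ⇌ CH3COO- + H+
Ka = [H+]²/(8.74e-05 − [H+]) = 1.9 × 10^-5
Here C₀/Ka ≈ 4.6, so the small-[H+] approximation fails. Use the quadratic:
[H+] = [−1.9e-05 + √(1.9e-05² + 6.64e-09)]/2 = 3.23 × 10^-5 M
pH = −log(3.23 × 10^-5) = 4.49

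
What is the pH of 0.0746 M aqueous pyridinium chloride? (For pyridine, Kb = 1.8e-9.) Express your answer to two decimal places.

C5H5NH+ is the conjugate acid of the weak base C5H5N.
Ka = Kw/Kb = 1.0×10^-14 / 1.8 × 10^-9 = 5.56 × 10^-6
From the ICE table, Ka = [H+]²/(0.0746 − [H+]) = 5.56 × 10^-6.
Since Ka ≪ C₀, [H+] ≈ √(Ka·C₀) = 6.44 × 10^-4 M.
pH = −log(6.44 × 10^-4) = 3.19

pH = 3.19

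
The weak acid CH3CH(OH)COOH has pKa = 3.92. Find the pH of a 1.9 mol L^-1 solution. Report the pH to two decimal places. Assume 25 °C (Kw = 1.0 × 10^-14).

pH = 1.82

CH3CH(OH)COOH ⇌ CH3CH(OH)COO- + H+
Ka = 10^(−3.92) = 1.20 × 10^-4
Let x = [H+] at equilibrium. Ka = x²/(1.9 − x).
Neglecting x in the denominator: x = √(1.20 × 10^-4 × 1.9) = 1.51 × 10^-2 M
pH = −log(1.51 × 10^-2) = 1.82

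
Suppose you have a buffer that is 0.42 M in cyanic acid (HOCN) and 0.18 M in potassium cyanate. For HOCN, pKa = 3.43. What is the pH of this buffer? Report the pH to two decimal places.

pH = 3.06

Henderson–Hasselbalch: pH = pKa + log([OCN-]/[HOCN]) = 3.43 + log(0.18/0.42)
pH = 3.43 + (-0.368) = 3.06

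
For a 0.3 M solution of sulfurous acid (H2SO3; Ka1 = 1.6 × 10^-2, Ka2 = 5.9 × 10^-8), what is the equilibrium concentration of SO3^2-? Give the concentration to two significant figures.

First ionization gives [H+] ≈ [HSO3-] = 6.17 × 10^-2 M.
Second step: Ka2 = [H+][SO3^2-]/[HSO3-] ≈ [SO3^2-] (since [H+] ≈ [HSO3-]).
So [SO3^2-] ≈ Ka2.

5.9 × 10^-8 M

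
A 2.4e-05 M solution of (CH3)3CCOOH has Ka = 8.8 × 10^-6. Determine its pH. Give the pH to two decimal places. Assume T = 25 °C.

(CH3)3CCOOH ⇌ (CH3)3CCOO- + H+
From the ICE table, Ka = x²/(2.4e-05 − x) = 8.8 × 10^-6.
x is not negligible relative to C₀; solve x² + 8.8e-06·x − 2.11e-10 = 0.
x = [−8.8e-06 + √(8.8e-06² + 8.45e-10)]/2 = 1.08 × 10^-5 M
pH = −log(1.08 × 10^-5) = 4.97

pH = 4.97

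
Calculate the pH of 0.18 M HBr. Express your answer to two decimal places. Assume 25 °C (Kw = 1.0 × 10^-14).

pH = 0.74

HBr is a strong acid and dissociates completely, so [H+] = 0.18 M.
pH = -log(0.18) = 0.74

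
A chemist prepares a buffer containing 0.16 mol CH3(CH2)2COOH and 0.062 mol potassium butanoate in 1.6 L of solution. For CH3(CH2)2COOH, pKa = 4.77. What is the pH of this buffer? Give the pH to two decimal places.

pH = 4.36

Using pH = pKa + log([base]/[acid]) with [base]/[acid] = 0.062/0.16:
pH = 4.77 + (-0.412) = 4.36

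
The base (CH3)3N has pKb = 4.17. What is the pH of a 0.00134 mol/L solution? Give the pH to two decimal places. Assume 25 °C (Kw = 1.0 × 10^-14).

(CH3)3N + H2O ⇌ (CH3)3NH+ + OH-
Kb = 10^(−4.17) = 6.76 × 10^-5
Kb = x²/(0.00134 − x) = 6.76 × 10^-5
The 5% rule fails; solving x² + Kb·x − Kb·C₀ = 0 exactly:
x = (−Kb + √(Kb² + 4·Kb·C₀))/2 = 2.69 × 10^-4 M
pOH = 3.57, so pH = 14.00 − pOH = 10.43

pH = 10.43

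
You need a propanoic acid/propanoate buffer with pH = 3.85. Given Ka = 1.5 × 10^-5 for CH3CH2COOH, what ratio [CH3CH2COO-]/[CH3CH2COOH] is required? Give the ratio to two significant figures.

ratio = 0.11

pKa = -log(1.5 × 10^-5) = 4.824
pH = pKa + log(r) ⇒ log(r) = 3.85 − 4.824 = -0.974
r = [CH3CH2COO-]/[CH3CH2COOH] = 10^(-0.974) = 0.106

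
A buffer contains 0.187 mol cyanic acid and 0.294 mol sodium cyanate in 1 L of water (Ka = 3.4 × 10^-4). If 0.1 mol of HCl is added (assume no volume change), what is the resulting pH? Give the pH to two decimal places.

pH = 3.30

Added H+ converts OCN- to HOCN: HOCN → 0.287 mol, OCN- → 0.194 mol.
pKa = −log(3.4 × 10^-4) = 3.469
Henderson–Hasselbalch with mole ratio 0.194/0.287: pH = 3.469 + (-0.170)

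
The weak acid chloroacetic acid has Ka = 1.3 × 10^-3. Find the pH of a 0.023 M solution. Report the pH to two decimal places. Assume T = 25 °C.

pH = 2.31

ClCH2COOH ⇌ ClCH2COO- + H+
Ka = [H+]²/(0.023 − [H+]) = 1.3 × 10^-3
Here C₀/Ka ≈ 17.7, so the small-[H+] approximation fails. Use the quadratic:
[H+] = [−0.0013 + √(0.0013² + 0.00012)]/2 = 4.86 × 10^-3 M
pH = −log[H+] = −log(4.86 × 10^-3) = 2.31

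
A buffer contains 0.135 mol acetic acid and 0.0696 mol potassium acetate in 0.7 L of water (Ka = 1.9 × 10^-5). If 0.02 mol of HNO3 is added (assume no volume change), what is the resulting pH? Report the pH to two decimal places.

After neutralization: n(CH3COOH) = 0.155 mol, n(CH3COO-) = 0.0496 mol.
pKa = −log(1.9 × 10^-5) = 4.721
Henderson–Hasselbalch with mole ratio 0.0496/0.155: pH = 4.721 + (-0.495)

pH = 4.23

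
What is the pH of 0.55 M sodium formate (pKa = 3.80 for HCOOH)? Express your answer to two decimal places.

pH = 8.77

HCOO- is the conjugate base of the weak acid HCOOH.
Ka = 10^(−3.80) = 1.58 × 10^-4
Kb = Kw/Ka = 1.0×10^-14 / 1.58 × 10^-4 = 6.33 × 10^-11
Let x = [OH-] at equilibrium. Kb = x²/(0.55 − x).
Since Kb ≪ C₀, x ≈ √(Kb·C₀) = 5.90 × 10^-6 M.
pOH = 5.23, so pH = 14.00 − pOH = 8.77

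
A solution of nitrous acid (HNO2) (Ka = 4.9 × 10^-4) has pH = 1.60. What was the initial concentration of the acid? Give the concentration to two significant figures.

C₀ = 1.3 M

[H+] = 10^(-1.60) = 2.51 × 10^-2 M = x
Ka = x²/(C₀ − x) ⇒ C₀ = x + x²/Ka
C₀ = 2.51 × 10^-2 + (2.51 × 10^-2)²/(4.9 × 10^-4) = 1.31 M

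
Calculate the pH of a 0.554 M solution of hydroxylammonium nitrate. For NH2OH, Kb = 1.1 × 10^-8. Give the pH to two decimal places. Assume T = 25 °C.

NH3OH+ is the conjugate acid of the weak base NH2OH.
Ka = Kw/Kb = 1.0×10^-14 / 1.1 × 10^-8 = 9.09 × 10^-7
From the ICE table, Ka = [H+]²/(0.554 − [H+]) = 9.09 × 10^-7.
Assume [H+] ≪ 0.554: [H+] ≈ √(9.09 × 10^-7 × 0.554) = 7.10 × 10^-4 M
Check: 0.13% ionized — well under 5%, approximation valid.
pH = −log[H+] = −log(7.10 × 10^-4) = 3.15

pH = 3.15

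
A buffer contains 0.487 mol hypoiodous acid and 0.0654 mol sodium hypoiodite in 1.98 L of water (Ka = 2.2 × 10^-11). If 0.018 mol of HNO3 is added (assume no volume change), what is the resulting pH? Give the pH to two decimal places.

pH = 9.63

Added H+ converts OI- to HOI: HOI → 0.505 mol, OI- → 0.0474 mol.
pKa = −log(2.2 × 10^-11) = 10.658
pH = pKa + log([A⁻]/[HA]) = 10.658 + log(0.0474/0.505) = 10.658 -1.028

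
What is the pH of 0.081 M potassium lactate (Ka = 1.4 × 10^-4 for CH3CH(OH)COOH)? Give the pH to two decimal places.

pH = 8.38

CH3CH(OH)COO- is the conjugate base of the weak acid CH3CH(OH)COOH.
Kb = Kw/Ka = 1.0×10^-14 / 1.4 × 10^-4 = 7.14 × 10^-11
From the ICE table, Kb = [OH-]²/(0.081 − [OH-]) = 7.14 × 10^-11.
Neglecting [OH-] in the denominator: [OH-] = √(7.14 × 10^-11 × 0.081) = 2.40 × 10^-6 M
pOH = −log(2.40 × 10^-6) = 5.62; pH = 14.00 − 5.62 = 8.38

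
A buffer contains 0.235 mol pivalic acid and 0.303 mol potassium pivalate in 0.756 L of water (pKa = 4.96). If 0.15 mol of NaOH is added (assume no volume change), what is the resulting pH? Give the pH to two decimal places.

OH- converts (CH3)3CCOOH to (CH3)3CCOO-: (CH3)3CCOOH → 0.085 mol, (CH3)3CCOO- → 0.453 mol.
pH = pKa + log(n_(CH3)3CCOO-/n_(CH3)3CCOOH) = 4.96 + log(0.453/0.085) = 4.96 + (+0.727)

pH = 5.69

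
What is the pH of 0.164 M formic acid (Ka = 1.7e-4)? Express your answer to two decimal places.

pH = 2.28

HCOOH ⇌ HCOO- + H+
From the ICE table, Ka = [H+]²/(0.164 − [H+]) = 1.7 × 10^-4.
Since Ka ≪ C₀, [H+] ≈ √(Ka·C₀) = 5.28 × 10^-3 M.
pH = −log[H+] = −log(5.28 × 10^-3) = 2.28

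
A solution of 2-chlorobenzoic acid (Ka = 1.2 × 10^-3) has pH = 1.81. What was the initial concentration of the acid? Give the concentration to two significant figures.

C₀ = 2.2 × 10^-1 M

[H+] = 10^(-1.81) = 1.55 × 10^-2 M = x
Ka = x²/(C₀ − x) ⇒ C₀ = x + x²/Ka
C₀ = 1.55 × 10^-2 + (1.55 × 10^-2)²/(1.2 × 10^-3) = 2.16 × 10^-1 M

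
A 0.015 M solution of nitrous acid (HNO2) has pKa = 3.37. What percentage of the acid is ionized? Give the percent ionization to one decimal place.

HNO2 ⇌ NO2- + H+; let x = [H+] at equilibrium.
Ka = 10^(−3.37) = 4.27 × 10^-4
Ka = x²/(C₀ − x); solving the quadratic gives x = 2.33 × 10^-3 M.
Fraction ionized = 2.33 × 10^-3 / 0.015 = 0.1553 → 15.5%

15.5%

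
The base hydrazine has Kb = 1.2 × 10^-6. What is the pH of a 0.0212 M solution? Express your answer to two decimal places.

N2H4 + H2O ⇌ N2H5+ + OH-
Let x = [OH-] at equilibrium. Kb = x²/(0.0212 − x).
Assume x ≪ 0.0212: x ≈ √(1.2 × 10^-6 × 0.0212) = 1.59 × 10^-4 M
pOH = −log(1.59 × 10^-4) = 3.80; pH = 14.00 − 3.80 = 10.20

pH = 10.20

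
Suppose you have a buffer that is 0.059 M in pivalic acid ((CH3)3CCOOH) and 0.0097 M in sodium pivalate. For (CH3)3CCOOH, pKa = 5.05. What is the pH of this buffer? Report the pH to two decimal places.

pH = 4.27

Henderson–Hasselbalch: pH = pKa + log([(CH3)3CCOO-]/[(CH3)3CCOOH]) = 5.05 + log(0.0097/0.059)
pH = 5.05 + (-0.784) = 4.27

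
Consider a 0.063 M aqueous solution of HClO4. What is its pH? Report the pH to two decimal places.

pH = 1.20

HClO4 is a strong acid and dissociates completely, so [H+] = 0.063 M.
pH = -log(0.063) = 1.20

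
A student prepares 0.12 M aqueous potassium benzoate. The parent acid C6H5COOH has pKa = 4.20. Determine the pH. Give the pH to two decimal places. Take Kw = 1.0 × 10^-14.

C6H5COO- is the conjugate base of the weak acid C6H5COOH.
Ka = 10^(−4.20) = 6.31 × 10^-5
Kb = Kw/Ka = 1.0×10^-14 / 6.31 × 10^-5 = 1.58 × 10^-10
From the ICE table, Kb = x²/(0.12 − x) = 1.58 × 10^-10.
Assume x ≪ 0.12: x ≈ √(1.58 × 10^-10 × 0.12) = 4.35 × 10^-6 M
pOH = −log(4.35 × 10^-6) = 5.36; pH = 14.00 − 5.36 = 8.64

pH = 8.64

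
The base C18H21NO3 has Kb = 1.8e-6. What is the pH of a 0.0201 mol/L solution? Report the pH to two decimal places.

C18H21NO3 + H2O ⇌ C18H22NO3+ + OH-
Kb = [OH-]²/(0.0201 − [OH-]) = 1.8 × 10^-6
Since Kb ≪ C₀, [OH-] ≈ √(Kb·C₀) = 1.90 × 10^-4 M.
Check: 0.95% ionized — well under 5%, approximation valid.
pOH = 3.72, so pH = 14.00 − pOH = 10.28

pH = 10.28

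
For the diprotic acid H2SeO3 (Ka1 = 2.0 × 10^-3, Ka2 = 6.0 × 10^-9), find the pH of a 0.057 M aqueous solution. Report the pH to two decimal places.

Since Ka1 ≫ Ka2, the first ionization dominates [H+].
Ka1 = x²/(0.057 − x) = 2.0 × 10^-3
Solving the quadratic: x = (−Ka1 + √(Ka1² + 4·Ka1·C₀))/2 = 9.72 × 10^-3 M
pH = −log(9.72 × 10^-3) = 2.01

pH = 2.01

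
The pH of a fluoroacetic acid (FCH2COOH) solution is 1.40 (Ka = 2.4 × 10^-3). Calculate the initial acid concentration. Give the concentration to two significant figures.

[H+] = 10^(-1.40) = 3.98 × 10^-2 M = x
Ka = x²/(C₀ − x) ⇒ C₀ = x + x²/Ka
C₀ = 3.98 × 10^-2 + (3.98 × 10^-2)²/(2.4 × 10^-3) = 7.00 × 10^-1 M

C₀ = 7.0 × 10^-1 M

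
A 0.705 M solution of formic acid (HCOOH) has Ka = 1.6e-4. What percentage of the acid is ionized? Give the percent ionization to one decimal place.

HCOOH ⇌ HCOO- + H+; let x = [H+] at equilibrium.
x ≈ √(Ka·C₀) = √(1.6 × 10^-4 × 0.705) = 1.06 × 10^-2 M
Fraction ionized = 1.06 × 10^-2 / 0.705 = 0.0150 → 1.5%

1.5%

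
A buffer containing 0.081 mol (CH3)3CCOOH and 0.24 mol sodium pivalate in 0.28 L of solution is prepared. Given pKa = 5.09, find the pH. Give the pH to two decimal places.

pH = 5.56

Henderson–Hasselbalch: pH = pKa + log([(CH3)3CCOO-]/[(CH3)3CCOOH]) = 5.09 + log(0.24/0.081)
pH = 5.09 + (+0.472) = 5.56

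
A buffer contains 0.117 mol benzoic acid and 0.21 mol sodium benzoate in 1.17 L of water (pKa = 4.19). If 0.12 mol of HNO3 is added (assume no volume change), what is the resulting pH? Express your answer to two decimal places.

pH = 3.77

Added H+ converts C6H5COO- to C6H5COOH: C6H5COOH → 0.237 mol, C6H5COO- → 0.09 mol.
Henderson–Hasselbalch with mole ratio 0.09/0.237: pH = 4.19 + (-0.421)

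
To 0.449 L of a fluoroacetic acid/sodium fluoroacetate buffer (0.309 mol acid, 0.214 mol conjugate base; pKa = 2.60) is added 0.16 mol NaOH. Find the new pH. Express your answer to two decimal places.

OH- converts FCH2COOH to FCH2COO-: FCH2COOH → 0.149 mol, FCH2COO- → 0.374 mol.
pH = pKa + log(n_FCH2COO-/n_FCH2COOH) = 2.60 + log(0.374/0.149) = 2.60 + (+0.400)

pH = 3.00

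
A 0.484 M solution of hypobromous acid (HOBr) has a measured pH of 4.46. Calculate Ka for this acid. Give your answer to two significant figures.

[H+] = 10^(-4.46) = 3.47 × 10^-5 M
At equilibrium [HA] = 0.484 − 3.47 × 10^-5 = 4.84 × 10^-1 M
Ka = [H+][A-]/[HA] = (3.47 × 10^-5)² / 4.84 × 10^-1 = 2.5 × 10^-9

Ka = 2.5 × 10^-9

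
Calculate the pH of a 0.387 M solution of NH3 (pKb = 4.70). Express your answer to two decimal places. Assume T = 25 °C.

pH = 11.44

NH3 + H2O ⇌ NH4+ + OH-
Kb = 10^(−4.70) = 2.00 × 10^-5
From the ICE table, Kb = [OH-]²/(0.387 − [OH-]) = 2.00 × 10^-5.
Neglecting [OH-] in the denominator: [OH-] = √(2.00 × 10^-5 × 0.387) = 2.78 × 10^-3 M
Check: 0.72% ionized — well under 5%, approximation valid.
pOH = −log(2.78 × 10^-3) = 2.56; pH = 14.00 − 2.56 = 11.44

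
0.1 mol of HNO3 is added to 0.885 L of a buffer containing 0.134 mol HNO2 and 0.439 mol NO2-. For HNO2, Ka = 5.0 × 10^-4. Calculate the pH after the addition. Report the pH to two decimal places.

pH = 3.46

Added H+ converts NO2- to HNO2: HNO2 → 0.234 mol, NO2- → 0.339 mol.
pKa = −log(5.0 × 10^-4) = 3.301
Henderson–Hasselbalch with mole ratio 0.339/0.234: pH = 3.301 + (+0.161)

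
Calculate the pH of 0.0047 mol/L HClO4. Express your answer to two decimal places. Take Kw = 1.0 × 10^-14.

pH = 2.33

HClO4 is a strong acid and dissociates completely, so [H+] = 0.0047 M.
pH = -log(0.0047) = 2.33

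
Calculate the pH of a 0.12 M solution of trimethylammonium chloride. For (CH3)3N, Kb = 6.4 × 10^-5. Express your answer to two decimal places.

pH = 5.36

(CH3)3NH+ is the conjugate acid of the weak base (CH3)3N.
Ka = Kw/Kb = 1.0×10^-14 / 6.4 × 10^-5 = 1.56 × 10^-10
Ka = [H+]²/(0.12 − [H+]) = 1.56 × 10^-10
Since Ka ≪ C₀, [H+] ≈ √(Ka·C₀) = 4.33 × 10^-6 M.
pH = −log(4.33 × 10^-6) = 5.36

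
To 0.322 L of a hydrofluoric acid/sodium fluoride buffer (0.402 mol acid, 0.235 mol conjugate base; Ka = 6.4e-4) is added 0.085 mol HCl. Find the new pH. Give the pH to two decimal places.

After neutralization: n(HF) = 0.487 mol, n(F-) = 0.15 mol.
pKa = −log(6.4 × 10^-4) = 3.194
pH = pKa + log([A⁻]/[HA]) = 3.194 + log(0.15/0.487) = 3.194 -0.511

pH = 2.68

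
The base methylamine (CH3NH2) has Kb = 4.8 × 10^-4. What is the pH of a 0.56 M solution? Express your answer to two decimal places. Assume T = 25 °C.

CH3NH2 + H2O ⇌ CH3NH3+ + OH-
From the ICE table, Kb = x²/(0.56 − x) = 4.8 × 10^-4.
Since Kb ≪ C₀, x ≈ √(Kb·C₀) = 1.64 × 10^-2 M.
Check: 2.9% ionized — well under 5%, approximation valid.
pOH = −log(1.64 × 10^-2) = 1.79; pH = 14.00 − 1.79 = 12.21

pH = 12.21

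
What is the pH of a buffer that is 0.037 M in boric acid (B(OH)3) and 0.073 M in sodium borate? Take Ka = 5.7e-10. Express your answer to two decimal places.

pKa = −log(5.7 × 10^-10) = 9.244
pH = pKa + log([A⁻]/[HA]) = 9.244 + log(0.073/0.037)
pH = 9.244 + (+0.295) = 9.54

pH = 9.54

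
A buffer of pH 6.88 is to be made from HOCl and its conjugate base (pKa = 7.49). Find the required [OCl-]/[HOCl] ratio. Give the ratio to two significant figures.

pH = pKa + log(r) ⇒ log(r) = 6.88 − 7.49 = -0.61
r = [OCl-]/[HOCl] = 10^(-0.61) = 0.245

ratio = 0.25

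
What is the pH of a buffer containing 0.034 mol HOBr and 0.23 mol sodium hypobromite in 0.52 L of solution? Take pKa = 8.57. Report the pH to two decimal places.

pH = 9.40

Henderson–Hasselbalch: pH = pKa + log([OBr-]/[HOBr]) = 8.57 + log(0.23/0.034)
pH = 8.57 + (+0.830) = 9.40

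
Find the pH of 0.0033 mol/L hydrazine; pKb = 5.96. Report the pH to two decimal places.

N2H4 + H2O ⇌ N2H5+ + OH-
Kb = 10^(−5.96) = 1.10 × 10^-6
From the ICE table, Kb = [OH-]²/(0.0033 − [OH-]) = 1.10 × 10^-6.
Neglecting [OH-] in the denominator: [OH-] = √(1.10 × 10^-6 × 0.0033) = 6.02 × 10^-5 M
([OH-]/C₀ = 1.8% < 5%, so the approximation holds.)
pOH = 4.22, so pH = 14.00 − pOH = 9.78

pH = 9.78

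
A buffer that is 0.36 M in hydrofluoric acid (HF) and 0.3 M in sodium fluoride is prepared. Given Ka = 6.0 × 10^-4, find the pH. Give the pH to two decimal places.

pH = 3.14

pKa = −log(6.0 × 10^-4) = 3.222
Using pH = pKa + log([base]/[acid]) with [base]/[acid] = 0.3/0.36:
pH = 3.222 + (-0.079) = 3.14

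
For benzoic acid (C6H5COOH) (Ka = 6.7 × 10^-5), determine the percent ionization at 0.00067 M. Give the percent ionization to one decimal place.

C6H5COOH ⇌ C6H5COO- + H+; let x = [H+] at equilibrium.
Solve x² + 6.7e-05x − 4.49e-08 = 0 → x = 1.81 × 10^-4 M
Fraction ionized = 1.81 × 10^-4 / 0.00067 = 0.2701 → 27.0%

27.0%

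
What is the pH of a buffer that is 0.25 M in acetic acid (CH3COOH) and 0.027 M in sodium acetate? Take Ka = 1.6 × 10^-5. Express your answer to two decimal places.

pKa = −log(1.6 × 10^-5) = 4.796
pH = pKa + log([A⁻]/[HA]) = 4.796 + log(0.027/0.25)
pH = 4.796 + (-0.967) = 3.83

pH = 3.83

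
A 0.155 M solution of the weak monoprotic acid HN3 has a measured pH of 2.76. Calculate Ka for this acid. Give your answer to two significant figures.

[H+] = 10^(-2.76) = 1.74 × 10^-3 M
At equilibrium [HA] = 0.155 − 1.74 × 10^-3 = 1.53 × 10^-1 M
Ka = [H+][A-]/[HA] = (1.74 × 10^-3)² / 1.53 × 10^-1 = 2.0 × 10^-5

Ka = 2.0 × 10^-5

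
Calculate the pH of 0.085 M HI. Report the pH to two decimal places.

pH = 1.07

HI is a strong acid and dissociates completely, so [H+] = 0.085 M.
pH = -log(0.085) = 1.07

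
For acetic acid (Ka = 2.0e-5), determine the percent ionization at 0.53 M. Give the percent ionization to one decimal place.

0.6%

CH3COOH ⇌ CH3COO- + H+; let x = [H+] at equilibrium.
x ≈ √(Ka·C₀) = √(2.0 × 10^-5 × 0.53) = 3.26 × 10^-3 M
% ionization = x/C₀ × 100% = 3.26 × 10^-3/0.53 × 100% = 0.6%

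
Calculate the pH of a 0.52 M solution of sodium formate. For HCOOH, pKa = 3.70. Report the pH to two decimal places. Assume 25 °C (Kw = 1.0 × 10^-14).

pH = 8.71

HCOO- is the conjugate base of the weak acid HCOOH.
Ka = 10^(−3.70) = 2.00 × 10^-4
Kb = Kw/Ka = 1.0×10^-14 / 2.00 × 10^-4 = 5.00 × 10^-11
Let x = [OH-] at equilibrium. Kb = x²/(0.52 − x).
Assume x ≪ 0.52: x ≈ √(5.00 × 10^-11 × 0.52) = 5.10 × 10^-6 M
pOH = −log(5.10 × 10^-6) = 5.29; pH = 14.00 − 5.29 = 8.71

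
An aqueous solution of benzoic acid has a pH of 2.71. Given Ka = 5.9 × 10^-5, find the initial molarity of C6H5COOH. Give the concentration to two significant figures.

C₀ = 6.6 × 10^-2 M

[H+] = 10^(-2.71) = 1.95 × 10^-3 M = x
Ka = x²/(C₀ − x) ⇒ C₀ = x + x²/Ka
C₀ = 1.95 × 10^-3 + (1.95 × 10^-3)²/(5.9 × 10^-5) = 6.64 × 10^-2 M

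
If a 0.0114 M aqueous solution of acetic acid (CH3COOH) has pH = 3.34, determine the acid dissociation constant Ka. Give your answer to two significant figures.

Ka = 1.9 × 10^-5

[H+] = 10^(-3.34) = 4.57 × 10^-4 M
At equilibrium [HA] = 0.0114 − 4.57 × 10^-4 = 1.09 × 10^-2 M
Ka = [H+][A-]/[HA] = (4.57 × 10^-4)² / 1.09 × 10^-2 = 1.9 × 10^-5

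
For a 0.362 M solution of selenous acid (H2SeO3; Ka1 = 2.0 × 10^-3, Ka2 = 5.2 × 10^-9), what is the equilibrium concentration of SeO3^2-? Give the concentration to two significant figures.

First ionization gives [H+] ≈ [HSeO3-] = 2.59 × 10^-2 M.
Second step: Ka2 = [H+][SeO3^2-]/[HSeO3-] ≈ [SeO3^2-] (since [H+] ≈ [HSeO3-]).
So [SeO3^2-] ≈ Ka2.

5.2 × 10^-9 M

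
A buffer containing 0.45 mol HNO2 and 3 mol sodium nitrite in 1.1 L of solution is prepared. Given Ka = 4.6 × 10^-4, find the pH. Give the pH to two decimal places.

pH = 4.16

pKa = −log(4.6 × 10^-4) = 3.337
pH = pKa + log([A⁻]/[HA]) = 3.337 + log(3/0.45)
pH = 3.337 + (+0.824) = 4.16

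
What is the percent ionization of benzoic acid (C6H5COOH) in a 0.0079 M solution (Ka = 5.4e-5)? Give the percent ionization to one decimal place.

7.9%

C6H5COOH ⇌ C6H5COO- + H+; let x = [H+] at equilibrium.
Solve x² + 5.4e-05x − 4.27e-07 = 0 → x = 6.27 × 10^-4 M
Fraction ionized = 6.27 × 10^-4 / 0.0079 = 0.0794 → 7.9%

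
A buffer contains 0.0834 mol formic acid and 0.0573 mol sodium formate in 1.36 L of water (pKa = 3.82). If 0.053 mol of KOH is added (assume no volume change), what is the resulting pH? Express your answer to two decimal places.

After neutralization: n(HCOOH) = 0.0304 mol, n(HCOO-) = 0.11 mol.
Henderson–Hasselbalch with mole ratio 0.11/0.0304: pH = 3.82 + (+0.559)

pH = 4.38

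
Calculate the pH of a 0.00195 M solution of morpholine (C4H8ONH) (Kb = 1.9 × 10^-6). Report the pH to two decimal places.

C4H8ONH + H2O ⇌ C4H8ONH2+ + OH-
From the ICE table, Kb = [OH-]²/(0.00195 − [OH-]) = 1.9 × 10^-6.
Neglecting [OH-] in the denominator: [OH-] = √(1.9 × 10^-6 × 0.00195) = 6.09 × 10^-5 M
Check: 3.1% ionized — well under 5%, approximation valid.
pOH = −log(6.09 × 10^-5) = 4.22; pH = 14.00 − 4.22 = 9.78

pH = 9.78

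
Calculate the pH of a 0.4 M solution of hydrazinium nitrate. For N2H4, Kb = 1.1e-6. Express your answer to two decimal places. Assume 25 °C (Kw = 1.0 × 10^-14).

N2H5+ is the conjugate acid of the weak base N2H4.
Ka = Kw/Kb = 1.0×10^-14 / 1.1 × 10^-6 = 9.09 × 10^-9
From the ICE table, Ka = [H+]²/(0.4 − [H+]) = 9.09 × 10^-9.
Assume [H+] ≪ 0.4: [H+] ≈ √(9.09 × 10^-9 × 0.4) = 6.03 × 10^-5 M
([H+]/C₀ = 0.015% < 5%, so the approximation holds.)
pH = −log(6.03 × 10^-5) = 4.22

pH = 4.22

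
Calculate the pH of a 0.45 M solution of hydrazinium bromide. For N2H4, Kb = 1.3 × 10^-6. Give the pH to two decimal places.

N2H5+ is the conjugate acid of the weak base N2H4.
Ka = Kw/Kb = 1.0×10^-14 / 1.3 × 10^-6 = 7.69 × 10^-9
Let x = [H+] at equilibrium. Ka = x²/(0.45 − x).
Assume x ≪ 0.45: x ≈ √(7.69 × 10^-9 × 0.45) = 5.88 × 10^-5 M
(x/C₀ = 0.013% < 5%, so the approximation holds.)
pH = −log(5.88 × 10^-5) = 4.23

pH = 4.23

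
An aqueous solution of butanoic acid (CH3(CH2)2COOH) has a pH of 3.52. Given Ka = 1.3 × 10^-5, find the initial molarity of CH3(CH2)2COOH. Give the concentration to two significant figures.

[H+] = 10^(-3.52) = 3.02 × 10^-4 M = x
Ka = x²/(C₀ − x) ⇒ C₀ = x + x²/Ka
C₀ = 3.02 × 10^-4 + (3.02 × 10^-4)²/(1.3 × 10^-5) = 7.32 × 10^-3 M

C₀ = 7.3 × 10^-3 M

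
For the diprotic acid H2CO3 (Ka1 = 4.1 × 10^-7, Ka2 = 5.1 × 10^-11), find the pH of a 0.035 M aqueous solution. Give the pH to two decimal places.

pH = 3.92

Ka1 ≫ Ka2, so treat the first dissociation as the only significant source of H+.
Ka1 = x²/(0.035 − x) = 4.1 × 10^-7
x ≈ √(4.1 × 10^-7 × 0.035) = 1.20 × 10^-4 M
pH = −log(1.20 × 10^-4) = 3.92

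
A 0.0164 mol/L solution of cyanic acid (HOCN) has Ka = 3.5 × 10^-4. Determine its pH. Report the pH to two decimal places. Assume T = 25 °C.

HOCN ⇌ OCN- + H+
From the ICE table, Ka = [H+]²/(0.0164 − [H+]) = 3.5 × 10^-4.
[H+] is not negligible relative to C₀; solve [H+]² + 0.00035·[H+] − 5.74e-06 = 0.
[H+] = (−Ka + √(Ka² + 4·Ka·C₀))/2 = 2.23 × 10^-3 M
pH = −log(2.23 × 10^-3) = 2.65

pH = 2.65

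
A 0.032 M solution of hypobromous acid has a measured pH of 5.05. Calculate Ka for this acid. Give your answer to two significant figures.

Ka = 2.5 × 10^-9

[H+] = 10^(-5.05) = 8.91 × 10^-6 M
At equilibrium [HA] = 0.032 − 8.91 × 10^-6 = 3.20 × 10^-2 M
Ka = [H+][A-]/[HA] = (8.91 × 10^-6)² / 3.20 × 10^-2 = 2.5 × 10^-9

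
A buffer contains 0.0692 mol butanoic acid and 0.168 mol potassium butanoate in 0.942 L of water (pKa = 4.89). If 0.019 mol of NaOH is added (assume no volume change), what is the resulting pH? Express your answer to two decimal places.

OH- converts CH3(CH2)2COOH to CH3(CH2)2COO-: CH3(CH2)2COOH → 0.0502 mol, CH3(CH2)2COO- → 0.187 mol.
Henderson–Hasselbalch with mole ratio 0.187/0.0502: pH = 4.89 + (+0.571)

pH = 5.46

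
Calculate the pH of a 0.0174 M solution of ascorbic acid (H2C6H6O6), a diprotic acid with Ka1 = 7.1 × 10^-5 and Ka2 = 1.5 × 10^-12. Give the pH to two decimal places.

Since Ka1 ≫ Ka2, the first ionization dominates [H+].
Ka1 = x²/(0.0174 − x) = 7.1 × 10^-5
Solving the quadratic: x = (−Ka1 + √(Ka1² + 4·Ka1·C₀))/2 = 1.08 × 10^-3 M
pH = −log(1.08 × 10^-3) = 2.97

pH = 2.97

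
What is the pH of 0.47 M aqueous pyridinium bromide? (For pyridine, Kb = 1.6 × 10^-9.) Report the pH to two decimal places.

C5H5NH+ is the conjugate acid of the weak base C5H5N.
Ka = Kw/Kb = 1.0×10^-14 / 1.6 × 10^-9 = 6.25 × 10^-6
Let x = [H+] at equilibrium. Ka = x²/(0.47 − x).
Neglecting x in the denominator: x = √(6.25 × 10^-6 × 0.47) = 1.71 × 10^-3 M
Check: 0.36% ionized — well under 5%, approximation valid.
pH = −log[H+] = −log(1.71 × 10^-3) = 2.77

pH = 2.77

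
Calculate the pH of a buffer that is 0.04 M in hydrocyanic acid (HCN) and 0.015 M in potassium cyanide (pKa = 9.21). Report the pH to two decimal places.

pH = 8.78

Henderson–Hasselbalch: pH = pKa + log([CN-]/[HCN]) = 9.21 + log(0.015/0.04)
pH = 9.21 + (-0.426) = 8.78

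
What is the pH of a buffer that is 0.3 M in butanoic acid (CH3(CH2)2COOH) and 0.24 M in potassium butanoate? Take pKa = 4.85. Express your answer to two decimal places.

pH = 4.75

Henderson–Hasselbalch: pH = pKa + log([CH3(CH2)2COO-]/[CH3(CH2)2COOH]) = 4.85 + log(0.24/0.3)
pH = 4.85 + (-0.097) = 4.75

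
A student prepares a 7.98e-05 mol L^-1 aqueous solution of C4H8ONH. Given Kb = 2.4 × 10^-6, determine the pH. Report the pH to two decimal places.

C4H8ONH + H2O ⇌ C4H8ONH2+ + OH-
From the ICE table, Kb = [OH-]²/(7.98e-05 − [OH-]) = 2.4 × 10^-6.
The 5% rule fails; solving [OH-]² + Kb·[OH-] − Kb·C₀ = 0 exactly:
[OH-] = [−2.4e-06 + √(2.4e-06² + 7.66e-10)]/2 = 1.27 × 10^-5 M
pOH = −log(1.27 × 10^-5) = 4.90; pH = 14.00 − 4.90 = 9.10

pH = 9.10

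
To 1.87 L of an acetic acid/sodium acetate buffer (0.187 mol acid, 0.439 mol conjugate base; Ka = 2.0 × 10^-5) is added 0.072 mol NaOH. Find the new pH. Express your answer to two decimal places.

After neutralization: n(CH3COOH) = 0.115 mol, n(CH3COO-) = 0.511 mol.
pKa = −log(2.0 × 10^-5) = 4.699
Henderson–Hasselbalch with mole ratio 0.511/0.115: pH = 4.699 + (+0.648)

pH = 5.35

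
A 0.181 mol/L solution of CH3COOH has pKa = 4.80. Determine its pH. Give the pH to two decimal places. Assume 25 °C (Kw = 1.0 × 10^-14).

pH = 2.77

CH3COOH ⇌ CH3COO- + H+
Ka = 10^(−4.80) = 1.58 × 10^-5
Ka = [H+]²/(0.181 − [H+]) = 1.58 × 10^-5
Assume [H+] ≪ 0.181: [H+] ≈ √(1.58 × 10^-5 × 0.181) = 1.69 × 10^-3 M
Check: 0.93% ionized — well under 5%, approximation valid.
pH = −log[H+] = −log(1.69 × 10^-3) = 2.77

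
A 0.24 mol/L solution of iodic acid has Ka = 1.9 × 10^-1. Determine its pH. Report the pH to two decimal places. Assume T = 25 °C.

pH = 0.86

HIO3 ⇌ IO3- + H+
Let x = [H+] at equilibrium. Ka = x²/(0.24 − x).
The 5% rule fails; solving x² + Ka·x − Ka·C₀ = 0 exactly:
x = (−Ka + √(Ka² + 4·Ka·C₀))/2 = 1.39 × 10^-1 M
pH = −log(1.39 × 10^-1) = 0.86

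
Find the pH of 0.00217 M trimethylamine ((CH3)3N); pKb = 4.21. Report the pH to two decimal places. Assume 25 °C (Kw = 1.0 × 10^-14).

(CH3)3N + H2O ⇌ (CH3)3NH+ + OH-
Kb = 10^(−4.21) = 6.17 × 10^-5
Kb = [OH-]²/(0.00217 − [OH-]) = 6.17 × 10^-5
[OH-] is not negligible relative to C₀; solve [OH-]² + 6.17e-05·[OH-] − 1.34e-07 = 0.
[OH-] = (−Kb + √(Kb² + 4·Kb·C₀))/2 = 3.36 × 10^-4 M
pOH = −log(3.36 × 10^-4) = 3.47; pH = 14.00 − 3.47 = 10.53

pH = 10.53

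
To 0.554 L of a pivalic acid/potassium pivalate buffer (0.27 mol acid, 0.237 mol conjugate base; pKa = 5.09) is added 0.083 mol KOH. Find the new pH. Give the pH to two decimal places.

OH- converts (CH3)3CCOOH to (CH3)3CCOO-: (CH3)3CCOOH → 0.187 mol, (CH3)3CCOO- → 0.32 mol.
Henderson–Hasselbalch with mole ratio 0.32/0.187: pH = 5.09 + (+0.233)

pH = 5.32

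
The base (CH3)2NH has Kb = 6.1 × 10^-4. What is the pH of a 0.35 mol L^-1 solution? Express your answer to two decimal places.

(CH3)2NH + H2O ⇌ (CH3)2NH2+ + OH-
Kb = x²/(0.35 − x) = 6.1 × 10^-4
Assume x ≪ 0.35: x ≈ √(6.1 × 10^-4 × 0.35) = 1.46 × 10^-2 M
(x/C₀ = 4.2% < 5%, so the approximation holds.)
pOH = 1.84, so pH = 14.00 − pOH = 12.16

pH = 12.16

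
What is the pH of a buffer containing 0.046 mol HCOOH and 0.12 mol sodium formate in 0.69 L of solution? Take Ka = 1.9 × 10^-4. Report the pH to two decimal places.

pH = 4.14

pKa = −log(1.9 × 10^-4) = 3.721
Henderson–Hasselbalch: pH = pKa + log([HCOO-]/[HCOOH]) = 3.721 + log(0.12/0.046)
pH = 3.721 + (+0.416) = 4.14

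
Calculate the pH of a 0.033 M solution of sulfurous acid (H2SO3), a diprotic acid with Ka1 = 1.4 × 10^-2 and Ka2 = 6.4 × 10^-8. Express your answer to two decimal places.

pH = 1.81

Ka1 ≫ Ka2, so treat the first dissociation as the only significant source of H+.
Ka1 = x²/(0.033 − x) = 1.4 × 10^-2
Solving the quadratic: x = (−Ka1 + √(Ka1² + 4·Ka1·C₀))/2 = 1.56 × 10^-2 M
pH = −log(1.56 × 10^-2) = 1.81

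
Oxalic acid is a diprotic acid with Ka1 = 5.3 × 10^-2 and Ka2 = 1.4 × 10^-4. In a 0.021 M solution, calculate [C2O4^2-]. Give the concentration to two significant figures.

1.4 × 10^-4 M

First ionization gives [H+] ≈ [HC2O4-] = 1.61 × 10^-2 M.
Second step: Ka2 = [H+][C2O4^2-]/[HC2O4-] ≈ [C2O4^2-] (since [H+] ≈ [HC2O4-]).
So [C2O4^2-] ≈ Ka2.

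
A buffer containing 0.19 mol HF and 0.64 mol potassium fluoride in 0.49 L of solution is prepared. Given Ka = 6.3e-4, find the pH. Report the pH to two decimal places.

pH = 3.73

pKa = −log(6.3 × 10^-4) = 3.201
Using pH = pKa + log([base]/[acid]) with [base]/[acid] = 0.64/0.19:
pH = 3.201 + (+0.527) = 3.73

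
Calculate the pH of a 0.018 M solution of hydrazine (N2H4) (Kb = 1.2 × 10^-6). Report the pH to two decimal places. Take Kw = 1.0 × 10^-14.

pH = 10.17

N2H4 + H2O ⇌ N2H5+ + OH-
From the ICE table, Kb = [OH-]²/(0.018 − [OH-]) = 1.2 × 10^-6.
Assume [OH-] ≪ 0.018: [OH-] ≈ √(1.2 × 10^-6 × 0.018) = 1.47 × 10^-4 M
pOH = 3.83, so pH = 14.00 − pOH = 10.17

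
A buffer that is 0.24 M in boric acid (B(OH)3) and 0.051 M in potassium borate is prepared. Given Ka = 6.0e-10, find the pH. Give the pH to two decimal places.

pKa = −log(6.0 × 10^-10) = 9.222
Using pH = pKa + log([base]/[acid]) with [base]/[acid] = 0.051/0.24:
pH = 9.222 + (-0.673) = 8.55

pH = 8.55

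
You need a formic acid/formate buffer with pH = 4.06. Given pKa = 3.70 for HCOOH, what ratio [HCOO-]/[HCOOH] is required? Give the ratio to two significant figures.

ratio = 2.3

pH = pKa + log(r) ⇒ log(r) = 4.06 − 3.70 = +0.36
r = [HCOO-]/[HCOOH] = 10^(+0.36) = 2.29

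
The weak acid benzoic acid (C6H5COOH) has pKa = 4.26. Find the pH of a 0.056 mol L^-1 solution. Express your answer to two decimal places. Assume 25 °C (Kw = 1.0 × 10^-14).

C6H5COOH ⇌ C6H5COO- + H+
Ka = 10^(−4.26) = 5.50 × 10^-5
From the ICE table, Ka = [H+]²/(0.056 − [H+]) = 5.50 × 10^-5.
Assume [H+] ≪ 0.056: [H+] ≈ √(5.50 × 10^-5 × 0.056) = 1.75 × 10^-3 M
Check: 3.1% ionized — well under 5%, approximation valid.
pH = −log(1.75 × 10^-3) = 2.76

pH = 2.76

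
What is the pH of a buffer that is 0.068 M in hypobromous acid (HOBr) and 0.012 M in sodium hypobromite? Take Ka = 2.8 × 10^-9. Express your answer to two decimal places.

pH = 7.80

pKa = −log(2.8 × 10^-9) = 8.553
pH = pKa + log([A⁻]/[HA]) = 8.553 + log(0.012/0.068)
pH = 8.553 + (-0.753) = 7.80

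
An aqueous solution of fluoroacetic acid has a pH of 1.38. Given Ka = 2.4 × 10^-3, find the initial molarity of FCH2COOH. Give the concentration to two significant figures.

C₀ = 7.7 × 10^-1 M

[H+] = 10^(-1.38) = 4.17 × 10^-2 M = x
Ka = x²/(C₀ − x) ⇒ C₀ = x + x²/Ka
C₀ = 4.17 × 10^-2 + (4.17 × 10^-2)²/(2.4 × 10^-3) = 7.66 × 10^-1 M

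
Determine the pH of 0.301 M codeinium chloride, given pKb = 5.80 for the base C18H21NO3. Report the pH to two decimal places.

pH = 4.36

C18H22NO3+ is the conjugate acid of the weak base C18H21NO3.
Kb = 10^(−5.80) = 1.58 × 10^-6
Ka = Kw/Kb = 1.0×10^-14 / 1.58 × 10^-6 = 6.33 × 10^-9
Ka = [H+]²/(0.301 − [H+]) = 6.33 × 10^-9
Neglecting [H+] in the denominator: [H+] = √(6.33 × 10^-9 × 0.301) = 4.37 × 10^-5 M
pH = −log[H+] = −log(4.37 × 10^-5) = 4.36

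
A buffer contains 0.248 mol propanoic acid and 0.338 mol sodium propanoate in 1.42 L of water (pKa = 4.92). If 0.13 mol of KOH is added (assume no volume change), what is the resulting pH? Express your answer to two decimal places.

After neutralization: n(CH3CH2COOH) = 0.118 mol, n(CH3CH2COO-) = 0.468 mol.
Henderson–Hasselbalch with mole ratio 0.468/0.118: pH = 4.92 + (+0.598)

pH = 5.52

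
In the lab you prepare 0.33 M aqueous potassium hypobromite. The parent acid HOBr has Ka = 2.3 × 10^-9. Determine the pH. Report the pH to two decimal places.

OBr- is the conjugate base of the weak acid HOBr.
Kb = Kw/Ka = 1.0×10^-14 / 2.3 × 10^-9 = 4.35 × 10^-6
Kb = [OH-]²/(0.33 − [OH-]) = 4.35 × 10^-6
Neglecting [OH-] in the denominator: [OH-] = √(4.35 × 10^-6 × 0.33) = 1.20 × 10^-3 M
Check: 0.36% ionized — well under 5%, approximation valid.
pOH = 2.92, so pH = 14.00 − pOH = 11.08

pH = 11.08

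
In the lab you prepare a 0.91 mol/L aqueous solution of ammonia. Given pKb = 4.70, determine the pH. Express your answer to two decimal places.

NH3 + H2O ⇌ NH4+ + OH-
Kb = 10^(−4.70) = 2.00 × 10^-5
Kb = [OH-]²/(0.91 − [OH-]) = 2.00 × 10^-5
Neglecting [OH-] in the denominator: [OH-] = √(2.00 × 10^-5 × 0.91) = 4.27 × 10^-3 M
pOH = −log(4.27 × 10^-3) = 2.37; pH = 14.00 − 2.37 = 11.63

pH = 11.63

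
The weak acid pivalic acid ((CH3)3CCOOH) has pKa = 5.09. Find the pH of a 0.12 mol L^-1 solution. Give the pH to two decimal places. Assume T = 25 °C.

(CH3)3CCOOH ⇌ (CH3)3CCOO- + H+
Ka = 10^(−5.09) = 8.13 × 10^-6
From the ICE table, Ka = x²/(0.12 − x) = 8.13 × 10^-6.
Neglecting x in the denominator: x = √(8.13 × 10^-6 × 0.12) = 9.88 × 10^-4 M
Check: 0.82% ionized — well under 5%, approximation valid.
pH = −log(9.88 × 10^-4) = 3.01

pH = 3.01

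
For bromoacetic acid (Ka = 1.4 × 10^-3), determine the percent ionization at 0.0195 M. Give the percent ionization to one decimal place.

BrCH2COOH ⇌ BrCH2COO- + H+; let x = [H+] at equilibrium.
Solve x² + 0.0014x − 2.73e-05 = 0 → x = 4.57 × 10^-3 M
% ionization = x/C₀ × 100% = 4.57 × 10^-3/0.0195 × 100% = 23.4%

23.4%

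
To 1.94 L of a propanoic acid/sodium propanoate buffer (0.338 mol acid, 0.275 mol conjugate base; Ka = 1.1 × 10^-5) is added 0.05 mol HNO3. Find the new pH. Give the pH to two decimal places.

Added H+ converts CH3CH2COO- to CH3CH2COOH: CH3CH2COOH → 0.388 mol, CH3CH2COO- → 0.225 mol.
pKa = −log(1.1 × 10^-5) = 4.959
Henderson–Hasselbalch with mole ratio 0.225/0.388: pH = 4.959 + (-0.237)

pH = 4.72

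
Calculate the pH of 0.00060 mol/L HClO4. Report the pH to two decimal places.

HClO4 is a strong acid and dissociates completely, so [H+] = 0.00060 M.
pH = -log(0.0006) = 3.22

pH = 3.22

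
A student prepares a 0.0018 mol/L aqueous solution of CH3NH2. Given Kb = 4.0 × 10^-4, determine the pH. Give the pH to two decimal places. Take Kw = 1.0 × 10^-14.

pH = 10.83

CH3NH2 + H2O ⇌ CH3NH3+ + OH-
From the ICE table, Kb = x²/(0.0018 − x) = 4.0 × 10^-4.
The 5% rule fails; solving x² + Kb·x − Kb·C₀ = 0 exactly:
x = (−Kb + √(Kb² + 4·Kb·C₀))/2 = 6.72 × 10^-4 M
pOH = 3.17, so pH = 14.00 − pOH = 10.83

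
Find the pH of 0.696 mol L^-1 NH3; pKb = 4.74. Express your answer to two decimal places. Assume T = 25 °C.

NH3 + H2O ⇌ NH4+ + OH-
Kb = 10^(−4.74) = 1.82 × 10^-5
Let x = [OH-] at equilibrium. Kb = x²/(0.696 − x).
Since Kb ≪ C₀, x ≈ √(Kb·C₀) = 3.56 × 10^-3 M.
pOH = 2.45, so pH = 14.00 − pOH = 11.55

pH = 11.55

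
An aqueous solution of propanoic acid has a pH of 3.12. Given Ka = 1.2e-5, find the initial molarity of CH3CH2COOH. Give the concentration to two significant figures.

C₀ = 4.9 × 10^-2 M

[H+] = 10^(-3.12) = 7.59 × 10^-4 M = x
Ka = x²/(C₀ − x) ⇒ C₀ = x + x²/Ka
C₀ = 7.59 × 10^-4 + (7.59 × 10^-4)²/(1.2 × 10^-5) = 4.88 × 10^-2 M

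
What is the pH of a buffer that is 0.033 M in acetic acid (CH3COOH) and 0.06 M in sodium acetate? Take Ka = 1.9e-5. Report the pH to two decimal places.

pKa = −log(1.9 × 10^-5) = 4.721
Henderson–Hasselbalch: pH = pKa + log([CH3COO-]/[CH3COOH]) = 4.721 + log(0.06/0.033)
pH = 4.721 + (+0.260) = 4.98

pH = 4.98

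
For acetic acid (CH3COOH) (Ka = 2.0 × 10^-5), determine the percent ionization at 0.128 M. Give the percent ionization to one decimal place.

1.2%

CH3COOH ⇌ CH3COO- + H+; let x = [H+] at equilibrium.
x ≈ √(Ka·C₀) = √(2.0 × 10^-5 × 0.128) = 1.60 × 10^-3 M
Fraction ionized = 1.60 × 10^-3 / 0.128 = 0.0125 → 1.2%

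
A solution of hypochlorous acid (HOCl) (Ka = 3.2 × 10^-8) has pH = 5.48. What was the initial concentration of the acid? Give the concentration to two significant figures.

[H+] = 10^(-5.48) = 3.31 × 10^-6 M = x
Ka = x²/(C₀ − x) ⇒ C₀ = x + x²/Ka
C₀ = 3.31 × 10^-6 + (3.31 × 10^-6)²/(3.2 × 10^-8) = 3.46 × 10^-4 M

C₀ = 3.5 × 10^-4 M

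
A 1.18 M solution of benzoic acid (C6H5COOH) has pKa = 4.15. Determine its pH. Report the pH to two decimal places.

pH = 2.04

C6H5COOH ⇌ C6H5COO- + H+
Ka = 10^(−4.15) = 7.08 × 10^-5
From the ICE table, Ka = [H+]²/(1.18 − [H+]) = 7.08 × 10^-5.
Neglecting [H+] in the denominator: [H+] = √(7.08 × 10^-5 × 1.18) = 9.14 × 10^-3 M
Check: 0.77% ionized — well under 5%, approximation valid.
pH = −log(9.14 × 10^-3) = 2.04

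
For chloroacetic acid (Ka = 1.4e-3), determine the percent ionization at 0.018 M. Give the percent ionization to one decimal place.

ClCH2COOH ⇌ ClCH2COO- + H+; let x = [H+] at equilibrium.
Solve x² + 0.0014x − 2.52e-05 = 0 → x = 4.37 × 10^-3 M
Fraction ionized = 4.37 × 10^-3 / 0.018 = 0.2428 → 24.3%

24.3%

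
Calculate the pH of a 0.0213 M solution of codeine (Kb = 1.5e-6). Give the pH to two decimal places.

C18H21NO3 + H2O ⇌ C18H22NO3+ + OH-
From the ICE table, Kb = x²/(0.0213 − x) = 1.5 × 10^-6.
Neglecting x in the denominator: x = √(1.5 × 10^-6 × 0.0213) = 1.79 × 10^-4 M
(x/C₀ = 0.84% < 5%, so the approximation holds.)
pOH = −log(1.79 × 10^-4) = 3.75; pH = 14.00 − 3.75 = 10.25

pH = 10.25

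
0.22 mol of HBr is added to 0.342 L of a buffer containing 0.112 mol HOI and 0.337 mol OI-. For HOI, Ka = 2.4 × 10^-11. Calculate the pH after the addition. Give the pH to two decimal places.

pH = 10.17

Added H+ converts OI- to HOI: HOI → 0.332 mol, OI- → 0.117 mol.
pKa = −log(2.4 × 10^-11) = 10.620
Henderson–Hasselbalch with mole ratio 0.117/0.332: pH = 10.620 + (-0.453)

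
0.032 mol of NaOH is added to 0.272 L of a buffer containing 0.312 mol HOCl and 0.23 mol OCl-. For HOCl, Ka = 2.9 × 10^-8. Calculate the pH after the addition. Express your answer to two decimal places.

pH = 7.51

OH- converts HOCl to OCl-: HOCl → 0.28 mol, OCl- → 0.262 mol.
pKa = −log(2.9 × 10^-8) = 7.538
pH = pKa + log([A⁻]/[HA]) = 7.538 + log(0.262/0.28) = 7.538 -0.029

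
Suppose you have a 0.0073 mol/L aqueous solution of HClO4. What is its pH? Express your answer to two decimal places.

HClO4 is a strong acid and dissociates completely, so [H+] = 0.0073 M.
pH = -log(0.0073) = 2.14

pH = 2.14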